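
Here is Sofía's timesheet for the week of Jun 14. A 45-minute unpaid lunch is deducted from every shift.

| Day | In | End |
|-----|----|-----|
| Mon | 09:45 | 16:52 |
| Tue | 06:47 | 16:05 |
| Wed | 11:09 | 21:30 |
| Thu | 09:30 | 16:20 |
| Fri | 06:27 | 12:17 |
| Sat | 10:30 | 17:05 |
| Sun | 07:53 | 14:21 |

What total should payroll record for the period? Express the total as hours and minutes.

Mon: 09:45–16:52 = 7 h 7 min; less 45 min break → 6 h 22 min
Tue: 06:47–16:05 = 9 h 18 min; less 45 min break → 8 h 33 min
Wed: 11:09–21:30 = 10 h 21 min; less 45 min break → 9 h 36 min
Thu: 09:30–16:20 = 6 h 50 min; less 45 min break → 6 h 5 min
Fri: 06:27–12:17 = 5 h 50 min; less 45 min break → 5 h 5 min
Sat: 10:30–17:05 = 6 h 35 min; less 45 min break → 5 h 50 min
Sun: 07:53–14:21 = 6 h 28 min; less 45 min break → 5 h 43 min
Total: 6 h 22 min + 8 h 33 min + 9 h 36 min + 6 h 5 min + 5 h 5 min + 5 h 50 min + 5 h 43 min = 47 h 14 min.

47 h 14 min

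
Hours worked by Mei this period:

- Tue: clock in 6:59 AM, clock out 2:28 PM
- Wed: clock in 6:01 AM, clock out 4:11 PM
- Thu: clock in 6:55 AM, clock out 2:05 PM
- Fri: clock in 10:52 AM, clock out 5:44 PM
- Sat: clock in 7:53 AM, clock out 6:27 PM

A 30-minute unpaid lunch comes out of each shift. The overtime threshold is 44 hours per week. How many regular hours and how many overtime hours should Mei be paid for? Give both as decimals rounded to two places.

Regular 39.75 hours, overtime 0.00 hours

Tue: 6:59 AM–2:28 PM = 7 h 29 min; less 30 min break → 6 h 59 min
Wed: 6:01 AM–4:11 PM = 10 h 10 min; less 30 min break → 9 h 40 min
Thu: 6:55 AM–2:05 PM = 7 h 10 min; less 30 min break → 6 h 40 min
Fri: 10:52 AM–5:44 PM = 6 h 52 min; less 30 min break → 6 h 22 min
Sat: 7:53 AM–6:27 PM = 10 h 34 min; less 30 min break → 10 h 4 min
Total worked: 39 h 45 min = 39.75 h.
Threshold 44 h → overtime 0 h 0 min, regular 39 h 45 min.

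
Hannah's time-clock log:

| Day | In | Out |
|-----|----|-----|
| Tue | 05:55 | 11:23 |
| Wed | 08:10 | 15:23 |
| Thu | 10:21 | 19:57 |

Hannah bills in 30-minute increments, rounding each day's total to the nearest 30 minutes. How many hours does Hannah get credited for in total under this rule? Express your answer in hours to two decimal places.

22.00 hours

Tue: 05:55–11:23 = 5 h 28 min → rounds to 5 h 30 min
Wed: 08:10–15:23 = 7 h 13 min → rounds to 7 h 0 min
Thu: 10:21–19:57 = 9 h 36 min → rounds to 9 h 30 min
Total credited: 22 h 0 min.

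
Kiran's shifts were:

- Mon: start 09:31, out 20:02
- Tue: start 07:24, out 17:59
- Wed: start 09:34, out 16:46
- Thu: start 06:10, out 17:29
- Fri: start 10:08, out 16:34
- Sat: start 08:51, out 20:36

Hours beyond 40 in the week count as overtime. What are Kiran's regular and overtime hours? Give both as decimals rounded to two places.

Regular 40.00 hours, overtime 17.80 hours

Mon: 09:31–20:02 = 10 h 31 min
Tue: 07:24–17:59 = 10 h 35 min
Wed: 09:34–16:46 = 7 h 12 min
Thu: 06:10–17:29 = 11 h 19 min
Fri: 10:08–16:34 = 6 h 26 min
Sat: 08:51–20:36 = 11 h 45 min
Total worked: 57 h 48 min = 57.80 h.
Threshold 40 h → overtime 17 h 48 min, regular 40 h 0 min.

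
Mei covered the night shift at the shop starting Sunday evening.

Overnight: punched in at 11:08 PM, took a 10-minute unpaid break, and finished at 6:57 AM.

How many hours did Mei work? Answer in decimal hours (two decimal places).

Overnight: 11:08 PM → midnight = 0 h 52 min; midnight → 6:57 AM = 6 h 57 min; span 7 h 49 min; less 10 min break → 7 h 39 min

7.65 hours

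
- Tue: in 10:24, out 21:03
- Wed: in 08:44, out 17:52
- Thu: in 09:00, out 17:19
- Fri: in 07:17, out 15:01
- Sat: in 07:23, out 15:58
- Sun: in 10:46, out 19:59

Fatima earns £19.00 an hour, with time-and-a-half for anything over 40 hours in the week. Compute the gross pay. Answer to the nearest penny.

£1148.55

Tue: 10:24–21:03 = 10 h 39 min
Wed: 08:44–17:52 = 9 h 8 min
Thu: 09:00–17:19 = 8 h 19 min
Fri: 07:17–15:01 = 7 h 44 min
Sat: 07:23–15:58 = 8 h 35 min
Sun: 10:46–19:59 = 9 h 13 min
Total worked: 53 h 38 min = 3218 min.
Regular 40 h 0 min = 2400 min at £19.00/h; overtime 13 h 38 min = 818 min at £28.50/h.
Pay = (2400 × £19.00 + 818 × £28.50) ÷ 60 = £1148.55.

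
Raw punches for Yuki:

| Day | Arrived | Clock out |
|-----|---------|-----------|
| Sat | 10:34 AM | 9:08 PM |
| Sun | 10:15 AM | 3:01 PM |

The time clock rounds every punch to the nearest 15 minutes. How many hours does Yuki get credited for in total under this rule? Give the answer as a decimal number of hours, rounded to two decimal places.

15.50 hours

Sat: in 10:34 AM→10:30 AM, out 9:08 PM→9:15 PM; 10 h 45 min
Sun: in 10:15 AM→10:15 AM, out 3:01 PM→3:00 PM; 4 h 45 min
Total credited: 15 h 30 min.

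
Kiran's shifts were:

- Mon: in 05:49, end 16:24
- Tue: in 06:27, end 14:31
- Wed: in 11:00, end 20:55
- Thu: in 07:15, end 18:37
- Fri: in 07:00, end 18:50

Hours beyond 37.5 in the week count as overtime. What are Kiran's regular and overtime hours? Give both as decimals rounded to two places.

Mon: 05:49–16:24 = 10 h 35 min
Tue: 06:27–14:31 = 8 h 4 min
Wed: 11:00–20:55 = 9 h 55 min
Thu: 07:15–18:37 = 11 h 22 min
Fri: 07:00–18:50 = 11 h 50 min
Total worked: 51 h 46 min = 51.77 h.
Threshold 37.5 h → overtime 14 h 16 min, regular 37 h 30 min.

Regular 37.50 hours, overtime 14.27 hours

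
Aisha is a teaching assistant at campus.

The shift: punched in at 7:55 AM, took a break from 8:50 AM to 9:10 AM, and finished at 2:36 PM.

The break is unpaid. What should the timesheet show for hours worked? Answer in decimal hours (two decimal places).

The shift: 7:55 AM–2:36 PM = 6 h 41 min; less 20 min break → 6 h 21 min

6.35 hours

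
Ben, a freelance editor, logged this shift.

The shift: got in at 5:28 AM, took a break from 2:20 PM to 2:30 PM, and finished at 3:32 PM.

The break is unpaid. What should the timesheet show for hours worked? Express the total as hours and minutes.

The shift: 5:28 AM–3:32 PM = 10 h 4 min; less 10 min break → 9 h 54 min

9 h 54 min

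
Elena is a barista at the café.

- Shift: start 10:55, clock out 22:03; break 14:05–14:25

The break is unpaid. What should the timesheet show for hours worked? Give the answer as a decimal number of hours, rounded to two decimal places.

Shift: 10:55–22:03 = 11 h 8 min; less 20 min break → 10 h 48 min

10.80 hours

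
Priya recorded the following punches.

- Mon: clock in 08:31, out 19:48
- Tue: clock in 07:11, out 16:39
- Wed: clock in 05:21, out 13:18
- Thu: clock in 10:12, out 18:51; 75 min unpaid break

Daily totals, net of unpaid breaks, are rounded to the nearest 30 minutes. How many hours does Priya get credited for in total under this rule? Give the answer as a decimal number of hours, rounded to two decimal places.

Mon: 08:31–19:48 = 11 h 17 min → rounds to 11 h 30 min
Tue: 07:11–16:39 = 9 h 28 min → rounds to 9 h 30 min
Wed: 05:21–13:18 = 7 h 57 min → rounds to 8 h 0 min
Thu: 10:12–18:51 = 8 h 39 min − 75 min = 7 h 24 min → rounds to 7 h 30 min
Total credited: 36 h 30 min.

36.50 hours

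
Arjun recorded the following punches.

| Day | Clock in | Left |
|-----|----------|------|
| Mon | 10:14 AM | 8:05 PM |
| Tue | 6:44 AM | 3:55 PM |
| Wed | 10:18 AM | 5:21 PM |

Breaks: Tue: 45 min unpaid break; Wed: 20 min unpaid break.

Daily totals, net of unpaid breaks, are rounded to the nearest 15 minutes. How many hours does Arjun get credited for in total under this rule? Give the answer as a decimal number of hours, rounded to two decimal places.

Mon: 10:14 AM–8:05 PM = 9 h 51 min → rounds to 9 h 45 min
Tue: 6:44 AM–3:55 PM = 9 h 11 min − 45 min = 8 h 26 min → rounds to 8 h 30 min
Wed: 10:18 AM–5:21 PM = 7 h 3 min − 20 min = 6 h 43 min → rounds to 6 h 45 min
Total credited: 25 h 0 min.

25.00 hours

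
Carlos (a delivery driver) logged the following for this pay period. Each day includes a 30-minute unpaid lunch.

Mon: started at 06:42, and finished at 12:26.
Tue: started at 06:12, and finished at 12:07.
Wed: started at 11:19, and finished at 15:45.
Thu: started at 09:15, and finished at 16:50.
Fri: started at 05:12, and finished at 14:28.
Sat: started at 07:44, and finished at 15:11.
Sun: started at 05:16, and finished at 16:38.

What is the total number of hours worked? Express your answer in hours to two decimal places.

Mon: 06:42–12:26 = 5 h 44 min; less 30 min break → 5 h 14 min
Tue: 06:12–12:07 = 5 h 55 min; less 30 min break → 5 h 25 min
Wed: 11:19–15:45 = 4 h 26 min; less 30 min break → 3 h 56 min
Thu: 09:15–16:50 = 7 h 35 min; less 30 min break → 7 h 5 min
Fri: 05:12–14:28 = 9 h 16 min; less 30 min break → 8 h 46 min
Sat: 07:44–15:11 = 7 h 27 min; less 30 min break → 6 h 57 min
Sun: 05:16–16:38 = 11 h 22 min; less 30 min break → 10 h 52 min
Total: 5 h 14 min + 5 h 25 min + 3 h 56 min + 7 h 5 min + 8 h 46 min + 6 h 57 min + 10 h 52 min = 48 h 15 min.

48.25 hours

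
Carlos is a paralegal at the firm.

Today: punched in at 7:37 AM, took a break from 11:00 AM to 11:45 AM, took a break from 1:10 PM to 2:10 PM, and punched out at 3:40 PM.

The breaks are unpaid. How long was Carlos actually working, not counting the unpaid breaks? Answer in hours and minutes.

6 h 18 min

Today: 7:37 AM–3:40 PM = 8 h 3 min; less 105 min break → 6 h 18 min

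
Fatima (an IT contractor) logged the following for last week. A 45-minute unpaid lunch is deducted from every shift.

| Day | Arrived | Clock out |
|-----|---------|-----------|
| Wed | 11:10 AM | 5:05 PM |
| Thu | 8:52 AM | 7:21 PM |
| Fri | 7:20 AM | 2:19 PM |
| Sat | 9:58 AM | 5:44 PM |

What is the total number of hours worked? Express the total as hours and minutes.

28 h 9 min

Wed: 11:10 AM–5:05 PM = 5 h 55 min; less 45 min break → 5 h 10 min
Thu: 8:52 AM–7:21 PM = 10 h 29 min; less 45 min break → 9 h 44 min
Fri: 7:20 AM–2:19 PM = 6 h 59 min; less 45 min break → 6 h 14 min
Sat: 9:58 AM–5:44 PM = 7 h 46 min; less 45 min break → 7 h 1 min
Total: 5 h 10 min + 9 h 44 min + 6 h 14 min + 7 h 1 min = 28 h 9 min.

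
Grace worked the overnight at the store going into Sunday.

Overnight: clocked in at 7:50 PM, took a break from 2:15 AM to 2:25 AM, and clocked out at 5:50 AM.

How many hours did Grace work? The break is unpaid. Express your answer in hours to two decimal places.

Overnight: 7:50 PM → midnight = 4 h 10 min; midnight → 5:50 AM = 5 h 50 min; span 10 h 0 min; less 10 min break → 9 h 50 min

9.83 hours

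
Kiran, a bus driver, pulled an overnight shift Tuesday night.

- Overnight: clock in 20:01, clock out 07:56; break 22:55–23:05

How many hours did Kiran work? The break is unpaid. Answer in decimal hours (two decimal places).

11.75 hours

Overnight: 20:01 → midnight = 3 h 59 min; midnight → 07:56 = 7 h 56 min; span 11 h 55 min; less 10 min break → 11 h 45 min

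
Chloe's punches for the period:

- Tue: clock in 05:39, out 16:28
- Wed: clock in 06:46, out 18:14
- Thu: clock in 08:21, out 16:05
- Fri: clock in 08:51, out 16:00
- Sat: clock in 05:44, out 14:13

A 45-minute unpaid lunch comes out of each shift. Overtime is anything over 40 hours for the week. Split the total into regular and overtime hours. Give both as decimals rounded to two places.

Regular 40.00 hours, overtime 1.90 hours

Tue: 05:39–16:28 = 10 h 49 min; less 45 min break → 10 h 4 min
Wed: 06:46–18:14 = 11 h 28 min; less 45 min break → 10 h 43 min
Thu: 08:21–16:05 = 7 h 44 min; less 45 min break → 6 h 59 min
Fri: 08:51–16:00 = 7 h 9 min; less 45 min break → 6 h 24 min
Sat: 05:44–14:13 = 8 h 29 min; less 45 min break → 7 h 44 min
Total worked: 41 h 54 min = 41.90 h.
Threshold 40 h → overtime 1 h 54 min, regular 40 h 0 min.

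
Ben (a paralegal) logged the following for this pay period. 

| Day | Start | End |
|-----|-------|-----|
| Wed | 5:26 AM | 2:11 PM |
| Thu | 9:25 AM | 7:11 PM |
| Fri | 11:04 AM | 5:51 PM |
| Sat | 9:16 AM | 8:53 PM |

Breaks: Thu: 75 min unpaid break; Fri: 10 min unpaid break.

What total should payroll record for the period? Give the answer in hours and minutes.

Wed: 5:26 AM–2:11 PM = 8 h 45 min
Thu: 9:25 AM–7:11 PM = 9 h 46 min; less 75 min break → 8 h 31 min
Fri: 11:04 AM–5:51 PM = 6 h 47 min; less 10 min break → 6 h 37 min
Sat: 9:16 AM–8:53 PM = 11 h 37 min
Total: 8 h 45 min + 8 h 31 min + 6 h 37 min + 11 h 37 min = 35 h 30 min.

35 h 30 min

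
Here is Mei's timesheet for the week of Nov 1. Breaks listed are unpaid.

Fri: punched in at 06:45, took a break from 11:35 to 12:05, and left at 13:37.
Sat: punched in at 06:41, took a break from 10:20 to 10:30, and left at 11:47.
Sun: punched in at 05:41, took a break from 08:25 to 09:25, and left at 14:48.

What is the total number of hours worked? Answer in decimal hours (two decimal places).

19.42 hours

Fri: 06:45–13:37 = 6 h 52 min; less 30 min break → 6 h 22 min
Sat: 06:41–11:47 = 5 h 6 min; less 10 min break → 4 h 56 min
Sun: 05:41–14:48 = 9 h 7 min; less 60 min break → 8 h 7 min
Total: 6 h 22 min + 4 h 56 min + 8 h 7 min = 19 h 25 min.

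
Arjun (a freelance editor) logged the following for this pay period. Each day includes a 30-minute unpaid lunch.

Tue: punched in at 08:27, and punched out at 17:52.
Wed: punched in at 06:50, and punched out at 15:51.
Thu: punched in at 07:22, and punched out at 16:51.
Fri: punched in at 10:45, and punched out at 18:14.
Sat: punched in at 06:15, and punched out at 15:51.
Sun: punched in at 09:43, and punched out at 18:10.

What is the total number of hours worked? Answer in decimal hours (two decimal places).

50.45 hours

Tue: 08:27–17:52 = 9 h 25 min; less 30 min break → 8 h 55 min
Wed: 06:50–15:51 = 9 h 1 min; less 30 min break → 8 h 31 min
Thu: 07:22–16:51 = 9 h 29 min; less 30 min break → 8 h 59 min
Fri: 10:45–18:14 = 7 h 29 min; less 30 min break → 6 h 59 min
Sat: 06:15–15:51 = 9 h 36 min; less 30 min break → 9 h 6 min
Sun: 09:43–18:10 = 8 h 27 min; less 30 min break → 7 h 57 min
Total: 8 h 55 min + 8 h 31 min + 8 h 59 min + 6 h 59 min + 9 h 6 min + 7 h 57 min = 50 h 27 min.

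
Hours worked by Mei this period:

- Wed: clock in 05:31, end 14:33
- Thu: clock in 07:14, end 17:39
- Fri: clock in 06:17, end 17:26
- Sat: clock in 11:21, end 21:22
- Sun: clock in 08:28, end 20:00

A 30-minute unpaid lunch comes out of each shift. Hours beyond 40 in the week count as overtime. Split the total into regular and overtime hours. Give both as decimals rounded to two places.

Regular 40.00 hours, overtime 9.65 hours

Wed: 05:31–14:33 = 9 h 2 min; less 30 min break → 8 h 32 min
Thu: 07:14–17:39 = 10 h 25 min; less 30 min break → 9 h 55 min
Fri: 06:17–17:26 = 11 h 9 min; less 30 min break → 10 h 39 min
Sat: 11:21–21:22 = 10 h 1 min; less 30 min break → 9 h 31 min
Sun: 08:28–20:00 = 11 h 32 min; less 30 min break → 11 h 2 min
Total worked: 49 h 39 min = 49.65 h.
Threshold 40 h → overtime 9 h 39 min, regular 40 h 0 min.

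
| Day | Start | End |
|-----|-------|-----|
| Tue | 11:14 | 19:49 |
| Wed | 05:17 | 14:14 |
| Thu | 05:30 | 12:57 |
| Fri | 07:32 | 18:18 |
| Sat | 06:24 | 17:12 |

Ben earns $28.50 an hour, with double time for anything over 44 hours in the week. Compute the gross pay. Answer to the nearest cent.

$1399.35

Tue: 11:14–19:49 = 8 h 35 min
Wed: 05:17–14:14 = 8 h 57 min
Thu: 05:30–12:57 = 7 h 27 min
Fri: 07:32–18:18 = 10 h 46 min
Sat: 06:24–17:12 = 10 h 48 min
Total worked: 46 h 33 min = 2793 min.
Regular 44 h 0 min = 2640 min at $28.50/h; overtime 2 h 33 min = 153 min at $57.00/h.
Pay = (2640 × $28.50 + 153 × $57.00) ÷ 60 = $1399.35.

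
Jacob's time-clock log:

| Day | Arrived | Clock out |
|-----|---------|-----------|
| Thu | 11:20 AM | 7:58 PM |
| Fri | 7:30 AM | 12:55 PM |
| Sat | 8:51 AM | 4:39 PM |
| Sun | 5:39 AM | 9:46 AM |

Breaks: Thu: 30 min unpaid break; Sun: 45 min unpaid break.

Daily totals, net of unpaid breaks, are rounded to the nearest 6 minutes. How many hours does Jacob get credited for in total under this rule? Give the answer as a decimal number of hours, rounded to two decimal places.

24.70 hours

Thu: 11:20 AM–7:58 PM = 8 h 38 min − 30 min = 8 h 8 min → rounds to 8 h 6 min
Fri: 7:30 AM–12:55 PM = 5 h 25 min → rounds to 5 h 24 min
Sat: 8:51 AM–4:39 PM = 7 h 48 min → rounds to 7 h 48 min
Sun: 5:39 AM–9:46 AM = 4 h 7 min − 45 min = 3 h 22 min → rounds to 3 h 24 min
Total credited: 24 h 42 min.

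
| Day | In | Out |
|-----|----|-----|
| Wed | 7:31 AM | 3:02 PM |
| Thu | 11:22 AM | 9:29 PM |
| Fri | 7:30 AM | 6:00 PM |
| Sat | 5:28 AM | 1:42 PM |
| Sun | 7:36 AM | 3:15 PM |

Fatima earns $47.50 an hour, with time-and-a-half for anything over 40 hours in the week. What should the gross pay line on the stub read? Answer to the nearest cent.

$2186.19

Wed: 7:31 AM–3:02 PM = 7 h 31 min
Thu: 11:22 AM–9:29 PM = 10 h 7 min
Fri: 7:30 AM–6:00 PM = 10 h 30 min
Sat: 5:28 AM–1:42 PM = 8 h 14 min
Sun: 7:36 AM–3:15 PM = 7 h 39 min
Total worked: 44 h 1 min = 2641 min.
Regular 40 h 0 min = 2400 min at $47.50/h; overtime 4 h 1 min = 241 min at $71.25/h.
Pay = (2400 × $47.50 + 241 × $71.25) ÷ 60 = $2186.19.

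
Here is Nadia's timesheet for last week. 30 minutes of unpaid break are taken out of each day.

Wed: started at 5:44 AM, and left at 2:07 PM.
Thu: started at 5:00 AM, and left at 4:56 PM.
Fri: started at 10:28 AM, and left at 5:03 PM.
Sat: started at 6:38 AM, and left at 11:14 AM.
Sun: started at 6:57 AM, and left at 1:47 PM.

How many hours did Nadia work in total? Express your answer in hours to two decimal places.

35.83 hours

Wed: 5:44 AM–2:07 PM = 8 h 23 min; less 30 min break → 7 h 53 min
Thu: 5:00 AM–4:56 PM = 11 h 56 min; less 30 min break → 11 h 26 min
Fri: 10:28 AM–5:03 PM = 6 h 35 min; less 30 min break → 6 h 5 min
Sat: 6:38 AM–11:14 AM = 4 h 36 min; less 30 min break → 4 h 6 min
Sun: 6:57 AM–1:47 PM = 6 h 50 min; less 30 min break → 6 h 20 min
Total: 7 h 53 min + 11 h 26 min + 6 h 5 min + 4 h 6 min + 6 h 20 min = 35 h 50 min.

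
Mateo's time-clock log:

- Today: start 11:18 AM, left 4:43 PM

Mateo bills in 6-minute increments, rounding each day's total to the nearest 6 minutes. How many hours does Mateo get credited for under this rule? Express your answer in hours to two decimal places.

Today: 11:18 AM–4:43 PM = 5 h 25 min → rounds to 5 h 24 min

5.40 hours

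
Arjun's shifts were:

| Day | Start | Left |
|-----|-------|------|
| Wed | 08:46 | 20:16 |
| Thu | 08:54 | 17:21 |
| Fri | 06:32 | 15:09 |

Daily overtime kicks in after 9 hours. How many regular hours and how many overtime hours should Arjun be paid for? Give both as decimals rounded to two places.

Regular 26.07 hours, overtime 2.50 hours

Wed: 08:46–20:16 = 11 h 30 min
Thu: 08:54–17:21 = 8 h 27 min
Fri: 06:32–15:09 = 8 h 37 min
Wed reg 9 h 0 min / OT 2 h 30 min; Thu reg 8 h 27 min / OT 0 h 0 min; Fri reg 8 h 37 min / OT 0 h 0 min.
Totals: regular 26 h 4 min, overtime 2 h 30 min.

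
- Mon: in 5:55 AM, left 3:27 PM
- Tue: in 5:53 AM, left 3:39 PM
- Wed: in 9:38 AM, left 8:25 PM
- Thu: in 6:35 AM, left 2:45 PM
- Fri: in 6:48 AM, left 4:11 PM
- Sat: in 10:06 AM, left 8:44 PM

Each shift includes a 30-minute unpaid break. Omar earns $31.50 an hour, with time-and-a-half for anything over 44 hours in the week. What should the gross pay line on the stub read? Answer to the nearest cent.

Mon: 5:55 AM–3:27 PM = 9 h 32 min; less 30 min break → 9 h 2 min
Tue: 5:53 AM–3:39 PM = 9 h 46 min; less 30 min break → 9 h 16 min
Wed: 9:38 AM–8:25 PM = 10 h 47 min; less 30 min break → 10 h 17 min
Thu: 6:35 AM–2:45 PM = 8 h 10 min; less 30 min break → 7 h 40 min
Fri: 6:48 AM–4:11 PM = 9 h 23 min; less 30 min break → 8 h 53 min
Sat: 10:06 AM–8:44 PM = 10 h 38 min; less 30 min break → 10 h 8 min
Total worked: 55 h 16 min = 3316 min.
Regular 44 h 0 min = 2640 min at $31.50/h; overtime 11 h 16 min = 676 min at $47.25/h.
Pay = (2640 × $31.50 + 676 × $47.25) ÷ 60 = $1918.35.

$1918.35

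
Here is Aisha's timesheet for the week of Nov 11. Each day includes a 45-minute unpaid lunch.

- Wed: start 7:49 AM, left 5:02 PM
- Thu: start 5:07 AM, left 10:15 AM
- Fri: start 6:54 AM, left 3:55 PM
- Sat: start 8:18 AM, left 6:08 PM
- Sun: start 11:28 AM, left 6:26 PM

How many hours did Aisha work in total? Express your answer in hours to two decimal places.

36.42 hours

Wed: 7:49 AM–5:02 PM = 9 h 13 min; less 45 min break → 8 h 28 min
Thu: 5:07 AM–10:15 AM = 5 h 8 min; less 45 min break → 4 h 23 min
Fri: 6:54 AM–3:55 PM = 9 h 1 min; less 45 min break → 8 h 16 min
Sat: 8:18 AM–6:08 PM = 9 h 50 min; less 45 min break → 9 h 5 min
Sun: 11:28 AM–6:26 PM = 6 h 58 min; less 45 min break → 6 h 13 min
Total: 8 h 28 min + 4 h 23 min + 8 h 16 min + 9 h 5 min + 6 h 13 min = 36 h 25 min.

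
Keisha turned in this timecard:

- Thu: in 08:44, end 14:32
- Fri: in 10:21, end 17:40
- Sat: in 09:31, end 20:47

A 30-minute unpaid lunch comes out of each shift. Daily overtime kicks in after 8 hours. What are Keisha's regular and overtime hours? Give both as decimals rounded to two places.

Thu: 08:44–14:32 = 5 h 48 min; less 30 min break → 5 h 18 min
Fri: 10:21–17:40 = 7 h 19 min; less 30 min break → 6 h 49 min
Sat: 09:31–20:47 = 11 h 16 min; less 30 min break → 10 h 46 min
Thu reg 5 h 18 min / OT 0 h 0 min; Fri reg 6 h 49 min / OT 0 h 0 min; Sat reg 8 h 0 min / OT 2 h 46 min.
Totals: regular 20 h 7 min, overtime 2 h 46 min.

Regular 20.12 hours, overtime 2.77 hours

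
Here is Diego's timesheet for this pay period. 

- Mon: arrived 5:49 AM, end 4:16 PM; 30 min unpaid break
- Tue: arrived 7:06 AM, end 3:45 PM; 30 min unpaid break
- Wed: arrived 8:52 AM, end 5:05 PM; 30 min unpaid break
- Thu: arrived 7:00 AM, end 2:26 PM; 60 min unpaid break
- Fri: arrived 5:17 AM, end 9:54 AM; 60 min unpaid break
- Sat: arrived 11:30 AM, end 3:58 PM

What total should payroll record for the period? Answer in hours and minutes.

40 h 20 min

Mon: 5:49 AM–4:16 PM = 10 h 27 min; less 30 min break → 9 h 57 min
Tue: 7:06 AM–3:45 PM = 8 h 39 min; less 30 min break → 8 h 9 min
Wed: 8:52 AM–5:05 PM = 8 h 13 min; less 30 min break → 7 h 43 min
Thu: 7:00 AM–2:26 PM = 7 h 26 min; less 60 min break → 6 h 26 min
Fri: 5:17 AM–9:54 AM = 4 h 37 min; less 60 min break → 3 h 37 min
Sat: 11:30 AM–3:58 PM = 4 h 28 min
Total: 9 h 57 min + 8 h 9 min + 7 h 43 min + 6 h 26 min + 3 h 37 min + 4 h 28 min = 40 h 20 min.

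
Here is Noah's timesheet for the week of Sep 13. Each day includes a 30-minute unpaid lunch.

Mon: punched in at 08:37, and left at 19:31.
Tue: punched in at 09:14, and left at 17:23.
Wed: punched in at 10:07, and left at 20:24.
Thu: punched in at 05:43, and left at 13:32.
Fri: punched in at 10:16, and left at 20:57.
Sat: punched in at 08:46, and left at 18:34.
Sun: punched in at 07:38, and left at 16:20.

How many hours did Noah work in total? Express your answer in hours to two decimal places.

62.83 hours

Mon: 08:37–19:31 = 10 h 54 min; less 30 min break → 10 h 24 min
Tue: 09:14–17:23 = 8 h 9 min; less 30 min break → 7 h 39 min
Wed: 10:07–20:24 = 10 h 17 min; less 30 min break → 9 h 47 min
Thu: 05:43–13:32 = 7 h 49 min; less 30 min break → 7 h 19 min
Fri: 10:16–20:57 = 10 h 41 min; less 30 min break → 10 h 11 min
Sat: 08:46–18:34 = 9 h 48 min; less 30 min break → 9 h 18 min
Sun: 07:38–16:20 = 8 h 42 min; less 30 min break → 8 h 12 min
Total: 10 h 24 min + 7 h 39 min + 9 h 47 min + 7 h 19 min + 10 h 11 min + 9 h 18 min + 8 h 12 min = 62 h 50 min.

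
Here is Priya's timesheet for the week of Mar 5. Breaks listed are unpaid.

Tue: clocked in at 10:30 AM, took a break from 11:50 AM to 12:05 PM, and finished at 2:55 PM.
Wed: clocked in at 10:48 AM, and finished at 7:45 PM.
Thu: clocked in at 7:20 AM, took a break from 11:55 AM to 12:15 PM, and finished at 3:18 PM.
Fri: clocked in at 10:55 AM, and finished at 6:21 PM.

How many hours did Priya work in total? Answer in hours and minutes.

28 h 11 min

Tue: 10:30 AM–2:55 PM = 4 h 25 min; less 15 min break → 4 h 10 min
Wed: 10:48 AM–7:45 PM = 8 h 57 min
Thu: 7:20 AM–3:18 PM = 7 h 58 min; less 20 min break → 7 h 38 min
Fri: 10:55 AM–6:21 PM = 7 h 26 min
Total: 4 h 10 min + 8 h 57 min + 7 h 38 min + 7 h 26 min = 28 h 11 min.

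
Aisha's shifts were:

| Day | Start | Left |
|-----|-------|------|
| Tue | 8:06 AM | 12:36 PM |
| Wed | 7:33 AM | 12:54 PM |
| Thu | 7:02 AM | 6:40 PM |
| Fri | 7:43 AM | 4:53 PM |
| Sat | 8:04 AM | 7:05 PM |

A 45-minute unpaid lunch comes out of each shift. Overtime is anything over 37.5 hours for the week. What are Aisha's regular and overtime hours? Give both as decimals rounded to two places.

Regular 37.50 hours, overtime 0.42 hours

Tue: 8:06 AM–12:36 PM = 4 h 30 min; less 45 min break → 3 h 45 min
Wed: 7:33 AM–12:54 PM = 5 h 21 min; less 45 min break → 4 h 36 min
Thu: 7:02 AM–6:40 PM = 11 h 38 min; less 45 min break → 10 h 53 min
Fri: 7:43 AM–4:53 PM = 9 h 10 min; less 45 min break → 8 h 25 min
Sat: 8:04 AM–7:05 PM = 11 h 1 min; less 45 min break → 10 h 16 min
Total worked: 37 h 55 min = 37.92 h.
Threshold 37.5 h → overtime 0 h 25 min, regular 37 h 30 min.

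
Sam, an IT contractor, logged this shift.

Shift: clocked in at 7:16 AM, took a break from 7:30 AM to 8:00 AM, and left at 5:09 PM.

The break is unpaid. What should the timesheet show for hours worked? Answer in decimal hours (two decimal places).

Shift: 7:16 AM–5:09 PM = 9 h 53 min; less 30 min break → 9 h 23 min

9.38 hours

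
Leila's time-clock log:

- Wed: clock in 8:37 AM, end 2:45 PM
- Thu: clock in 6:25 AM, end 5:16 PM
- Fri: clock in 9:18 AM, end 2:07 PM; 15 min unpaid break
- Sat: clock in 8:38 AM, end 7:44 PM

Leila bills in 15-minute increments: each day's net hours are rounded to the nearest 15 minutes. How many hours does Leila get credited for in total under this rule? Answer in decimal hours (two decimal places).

Wed: 8:37 AM–2:45 PM = 6 h 8 min → rounds to 6 h 15 min
Thu: 6:25 AM–5:16 PM = 10 h 51 min → rounds to 10 h 45 min
Fri: 9:18 AM–2:07 PM = 4 h 49 min − 15 min = 4 h 34 min → rounds to 4 h 30 min
Sat: 8:38 AM–7:44 PM = 11 h 6 min → rounds to 11 h 0 min
Total credited: 32 h 30 min.

32.50 hours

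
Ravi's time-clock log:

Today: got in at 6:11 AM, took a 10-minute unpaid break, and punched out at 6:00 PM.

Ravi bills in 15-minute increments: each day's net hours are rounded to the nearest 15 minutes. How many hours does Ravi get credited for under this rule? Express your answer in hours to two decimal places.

11.75 hours

Today: 6:11 AM–6:00 PM = 11 h 49 min − 10 min = 11 h 39 min → rounds to 11 h 45 min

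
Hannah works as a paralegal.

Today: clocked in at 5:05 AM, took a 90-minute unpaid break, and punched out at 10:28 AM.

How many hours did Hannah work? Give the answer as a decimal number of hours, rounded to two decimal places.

Today: 5:05 AM–10:28 AM = 5 h 23 min; less 90 min break → 3 h 53 min

3.88 hours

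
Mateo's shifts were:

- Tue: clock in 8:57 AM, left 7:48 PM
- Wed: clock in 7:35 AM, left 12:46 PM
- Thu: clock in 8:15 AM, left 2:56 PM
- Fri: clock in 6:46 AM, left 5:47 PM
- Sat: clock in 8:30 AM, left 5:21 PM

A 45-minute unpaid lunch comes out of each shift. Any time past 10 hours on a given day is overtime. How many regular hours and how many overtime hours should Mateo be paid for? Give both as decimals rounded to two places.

Regular 38.47 hours, overtime 0.37 hours

Tue: 8:57 AM–7:48 PM = 10 h 51 min; less 45 min break → 10 h 6 min
Wed: 7:35 AM–12:46 PM = 5 h 11 min; less 45 min break → 4 h 26 min
Thu: 8:15 AM–2:56 PM = 6 h 41 min; less 45 min break → 5 h 56 min
Fri: 6:46 AM–5:47 PM = 11 h 1 min; less 45 min break → 10 h 16 min
Sat: 8:30 AM–5:21 PM = 8 h 51 min; less 45 min break → 8 h 6 min
Tue reg 10 h 0 min / OT 0 h 6 min; Wed reg 4 h 26 min / OT 0 h 0 min; Thu reg 5 h 56 min / OT 0 h 0 min; Fri reg 10 h 0 min / OT 0 h 16 min; Sat reg 8 h 6 min / OT 0 h 0 min.
Totals: regular 38 h 28 min, overtime 0 h 22 min.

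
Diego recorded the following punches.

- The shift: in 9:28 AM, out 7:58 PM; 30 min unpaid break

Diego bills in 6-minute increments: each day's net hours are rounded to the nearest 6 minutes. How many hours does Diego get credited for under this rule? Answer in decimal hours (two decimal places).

10.00 hours

The shift: 9:28 AM–7:58 PM = 10 h 30 min − 30 min = 10 h 0 min → rounds to 10 h 0 min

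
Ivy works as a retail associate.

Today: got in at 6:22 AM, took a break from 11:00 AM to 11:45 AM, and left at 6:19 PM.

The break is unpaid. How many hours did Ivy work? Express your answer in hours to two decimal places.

11.20 hours

Today: 6:22 AM–6:19 PM = 11 h 57 min; less 45 min break → 11 h 12 min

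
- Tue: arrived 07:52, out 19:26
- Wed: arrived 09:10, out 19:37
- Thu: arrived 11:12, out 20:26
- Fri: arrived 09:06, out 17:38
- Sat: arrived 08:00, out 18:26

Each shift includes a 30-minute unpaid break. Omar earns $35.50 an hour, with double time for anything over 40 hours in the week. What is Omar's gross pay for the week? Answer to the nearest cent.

Tue: 07:52–19:26 = 11 h 34 min; less 30 min break → 11 h 4 min
Wed: 09:10–19:37 = 10 h 27 min; less 30 min break → 9 h 57 min
Thu: 11:12–20:26 = 9 h 14 min; less 30 min break → 8 h 44 min
Fri: 09:06–17:38 = 8 h 32 min; less 30 min break → 8 h 2 min
Sat: 08:00–18:26 = 10 h 26 min; less 30 min break → 9 h 56 min
Total worked: 47 h 43 min = 2863 min.
Regular 40 h 0 min = 2400 min at $35.50/h; overtime 7 h 43 min = 463 min at $71.00/h.
Pay = (2400 × $35.50 + 463 × $71.00) ÷ 60 = $1967.88.

$1967.88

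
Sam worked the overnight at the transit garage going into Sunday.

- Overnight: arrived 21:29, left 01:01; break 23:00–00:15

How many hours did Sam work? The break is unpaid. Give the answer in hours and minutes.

Overnight: 21:29 → midnight = 2 h 31 min; midnight → 01:01 = 1 h 1 min; span 3 h 32 min; less 75 min break → 2 h 17 min

2 h 17 min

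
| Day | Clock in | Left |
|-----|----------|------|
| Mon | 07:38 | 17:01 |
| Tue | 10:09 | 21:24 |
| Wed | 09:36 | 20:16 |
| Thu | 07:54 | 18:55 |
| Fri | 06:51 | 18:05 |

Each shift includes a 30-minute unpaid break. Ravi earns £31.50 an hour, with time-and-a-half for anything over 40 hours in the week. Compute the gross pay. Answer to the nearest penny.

Mon: 07:38–17:01 = 9 h 23 min; less 30 min break → 8 h 53 min
Tue: 10:09–21:24 = 11 h 15 min; less 30 min break → 10 h 45 min
Wed: 09:36–20:16 = 10 h 40 min; less 30 min break → 10 h 10 min
Thu: 07:54–18:55 = 11 h 1 min; less 30 min break → 10 h 31 min
Fri: 06:51–18:05 = 11 h 14 min; less 30 min break → 10 h 44 min
Total worked: 51 h 3 min = 3063 min.
Regular 40 h 0 min = 2400 min at £31.50/h; overtime 11 h 3 min = 663 min at £47.25/h.
Pay = (2400 × £31.50 + 663 × £47.25) ÷ 60 = £1782.11.

£1782.11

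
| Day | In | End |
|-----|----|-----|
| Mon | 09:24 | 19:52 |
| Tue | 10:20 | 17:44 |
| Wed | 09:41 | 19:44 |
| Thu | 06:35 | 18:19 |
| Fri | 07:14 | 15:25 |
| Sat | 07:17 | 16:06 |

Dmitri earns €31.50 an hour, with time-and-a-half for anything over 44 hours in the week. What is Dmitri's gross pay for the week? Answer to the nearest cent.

€1983.71

Mon: 09:24–19:52 = 10 h 28 min
Tue: 10:20–17:44 = 7 h 24 min
Wed: 09:41–19:44 = 10 h 3 min
Thu: 06:35–18:19 = 11 h 44 min
Fri: 07:14–15:25 = 8 h 11 min
Sat: 07:17–16:06 = 8 h 49 min
Total worked: 56 h 39 min = 3399 min.
Regular 44 h 0 min = 2640 min at €31.50/h; overtime 12 h 39 min = 759 min at €47.25/h.
Pay = (2640 × €31.50 + 759 × €47.25) ÷ 60 = €1983.71.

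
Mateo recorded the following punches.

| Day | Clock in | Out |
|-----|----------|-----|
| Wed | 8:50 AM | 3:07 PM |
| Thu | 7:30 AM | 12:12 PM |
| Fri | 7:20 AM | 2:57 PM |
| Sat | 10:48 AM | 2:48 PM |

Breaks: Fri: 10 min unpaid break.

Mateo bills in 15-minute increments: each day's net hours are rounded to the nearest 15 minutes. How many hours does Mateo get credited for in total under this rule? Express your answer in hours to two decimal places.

22.50 hours

Wed: 8:50 AM–3:07 PM = 6 h 17 min → rounds to 6 h 15 min
Thu: 7:30 AM–12:12 PM = 4 h 42 min → rounds to 4 h 45 min
Fri: 7:20 AM–2:57 PM = 7 h 37 min − 10 min = 7 h 27 min → rounds to 7 h 30 min
Sat: 10:48 AM–2:48 PM = 4 h 0 min → rounds to 4 h 0 min
Total credited: 22 h 30 min.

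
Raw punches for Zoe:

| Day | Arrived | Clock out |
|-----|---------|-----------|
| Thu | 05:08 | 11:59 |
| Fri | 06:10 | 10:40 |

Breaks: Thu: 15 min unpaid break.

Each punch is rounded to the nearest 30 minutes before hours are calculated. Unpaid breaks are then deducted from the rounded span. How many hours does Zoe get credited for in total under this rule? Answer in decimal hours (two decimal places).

11.25 hours

Thu: in 05:08→05:00, out 11:59→12:00; 7 h 0 min − 15 min = 6 h 45 min
Fri: in 06:10→06:00, out 10:40→10:30; 4 h 30 min
Total credited: 11 h 15 min.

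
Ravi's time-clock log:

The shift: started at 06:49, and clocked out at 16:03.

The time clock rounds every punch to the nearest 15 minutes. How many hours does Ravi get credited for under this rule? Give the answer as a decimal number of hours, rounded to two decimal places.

9.25 hours

The shift: in 06:49→06:45, out 16:03→16:00; 9 h 15 min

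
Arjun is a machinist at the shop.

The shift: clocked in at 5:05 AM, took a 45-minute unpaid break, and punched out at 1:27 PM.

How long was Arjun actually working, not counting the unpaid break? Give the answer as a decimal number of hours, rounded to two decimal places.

7.62 hours

The shift: 5:05 AM–1:27 PM = 8 h 22 min; less 45 min break → 7 h 37 min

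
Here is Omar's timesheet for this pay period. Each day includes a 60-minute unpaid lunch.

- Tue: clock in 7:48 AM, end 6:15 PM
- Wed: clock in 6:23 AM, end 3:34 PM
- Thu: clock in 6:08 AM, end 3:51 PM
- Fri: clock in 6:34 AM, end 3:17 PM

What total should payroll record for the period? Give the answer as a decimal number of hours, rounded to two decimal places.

Tue: 7:48 AM–6:15 PM = 10 h 27 min; less 60 min break → 9 h 27 min
Wed: 6:23 AM–3:34 PM = 9 h 11 min; less 60 min break → 8 h 11 min
Thu: 6:08 AM–3:51 PM = 9 h 43 min; less 60 min break → 8 h 43 min
Fri: 6:34 AM–3:17 PM = 8 h 43 min; less 60 min break → 7 h 43 min
Total: 9 h 27 min + 8 h 11 min + 8 h 43 min + 7 h 43 min = 34 h 4 min.

34.07 hours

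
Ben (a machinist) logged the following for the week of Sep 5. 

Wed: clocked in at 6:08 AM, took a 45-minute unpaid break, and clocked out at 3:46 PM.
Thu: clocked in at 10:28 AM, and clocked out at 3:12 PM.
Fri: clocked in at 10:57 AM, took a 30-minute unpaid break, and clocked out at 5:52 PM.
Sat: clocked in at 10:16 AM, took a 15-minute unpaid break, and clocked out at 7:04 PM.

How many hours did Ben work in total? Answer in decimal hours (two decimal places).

Wed: 6:08 AM–3:46 PM = 9 h 38 min; less 45 min break → 8 h 53 min
Thu: 10:28 AM–3:12 PM = 4 h 44 min
Fri: 10:57 AM–5:52 PM = 6 h 55 min; less 30 min break → 6 h 25 min
Sat: 10:16 AM–7:04 PM = 8 h 48 min; less 15 min break → 8 h 33 min
Total: 8 h 53 min + 4 h 44 min + 6 h 25 min + 8 h 33 min = 28 h 35 min.

28.58 hours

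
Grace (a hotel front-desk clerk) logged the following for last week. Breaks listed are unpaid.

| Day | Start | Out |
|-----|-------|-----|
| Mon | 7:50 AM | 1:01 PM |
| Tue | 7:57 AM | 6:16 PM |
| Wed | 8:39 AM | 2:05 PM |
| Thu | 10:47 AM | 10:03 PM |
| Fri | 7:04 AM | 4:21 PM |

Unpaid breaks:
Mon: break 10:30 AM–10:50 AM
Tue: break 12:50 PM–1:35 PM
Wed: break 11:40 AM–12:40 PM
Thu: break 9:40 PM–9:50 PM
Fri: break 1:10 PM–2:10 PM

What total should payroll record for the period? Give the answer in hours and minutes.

Mon: 7:50 AM–1:01 PM = 5 h 11 min; less 20 min break → 4 h 51 min
Tue: 7:57 AM–6:16 PM = 10 h 19 min; less 45 min break → 9 h 34 min
Wed: 8:39 AM–2:05 PM = 5 h 26 min; less 60 min break → 4 h 26 min
Thu: 10:47 AM–10:03 PM = 11 h 16 min; less 10 min break → 11 h 6 min
Fri: 7:04 AM–4:21 PM = 9 h 17 min; less 60 min break → 8 h 17 min
Total: 4 h 51 min + 9 h 34 min + 4 h 26 min + 11 h 6 min + 8 h 17 min = 38 h 14 min.

38 h 14 min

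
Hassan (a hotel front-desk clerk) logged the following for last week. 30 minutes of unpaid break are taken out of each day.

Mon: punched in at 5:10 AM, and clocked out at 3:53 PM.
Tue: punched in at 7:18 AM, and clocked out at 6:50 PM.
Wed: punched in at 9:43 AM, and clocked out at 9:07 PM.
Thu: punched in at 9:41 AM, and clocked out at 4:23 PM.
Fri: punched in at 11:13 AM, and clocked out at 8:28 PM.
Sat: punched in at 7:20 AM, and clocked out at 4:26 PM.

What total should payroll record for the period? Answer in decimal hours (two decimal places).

Mon: 5:10 AM–3:53 PM = 10 h 43 min; less 30 min break → 10 h 13 min
Tue: 7:18 AM–6:50 PM = 11 h 32 min; less 30 min break → 11 h 2 min
Wed: 9:43 AM–9:07 PM = 11 h 24 min; less 30 min break → 10 h 54 min
Thu: 9:41 AM–4:23 PM = 6 h 42 min; less 30 min break → 6 h 12 min
Fri: 11:13 AM–8:28 PM = 9 h 15 min; less 30 min break → 8 h 45 min
Sat: 7:20 AM–4:26 PM = 9 h 6 min; less 30 min break → 8 h 36 min
Total: 10 h 13 min + 11 h 2 min + 10 h 54 min + 6 h 12 min + 8 h 45 min + 8 h 36 min = 55 h 42 min.

55.70 hours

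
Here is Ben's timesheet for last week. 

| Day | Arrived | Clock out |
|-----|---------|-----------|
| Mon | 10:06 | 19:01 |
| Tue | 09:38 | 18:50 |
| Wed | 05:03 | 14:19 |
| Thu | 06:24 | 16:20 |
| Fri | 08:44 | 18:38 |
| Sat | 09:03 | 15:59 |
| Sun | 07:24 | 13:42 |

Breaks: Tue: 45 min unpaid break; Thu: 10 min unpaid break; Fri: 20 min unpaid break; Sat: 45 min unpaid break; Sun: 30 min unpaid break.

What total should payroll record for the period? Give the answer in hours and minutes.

Mon: 10:06–19:01 = 8 h 55 min
Tue: 09:38–18:50 = 9 h 12 min; less 45 min break → 8 h 27 min
Wed: 05:03–14:19 = 9 h 16 min
Thu: 06:24–16:20 = 9 h 56 min; less 10 min break → 9 h 46 min
Fri: 08:44–18:38 = 9 h 54 min; less 20 min break → 9 h 34 min
Sat: 09:03–15:59 = 6 h 56 min; less 45 min break → 6 h 11 min
Sun: 07:24–13:42 = 6 h 18 min; less 30 min break → 5 h 48 min
Total: 8 h 55 min + 8 h 27 min + 9 h 16 min + 9 h 46 min + 9 h 34 min + 6 h 11 min + 5 h 48 min = 57 h 57 min.

57 h 57 min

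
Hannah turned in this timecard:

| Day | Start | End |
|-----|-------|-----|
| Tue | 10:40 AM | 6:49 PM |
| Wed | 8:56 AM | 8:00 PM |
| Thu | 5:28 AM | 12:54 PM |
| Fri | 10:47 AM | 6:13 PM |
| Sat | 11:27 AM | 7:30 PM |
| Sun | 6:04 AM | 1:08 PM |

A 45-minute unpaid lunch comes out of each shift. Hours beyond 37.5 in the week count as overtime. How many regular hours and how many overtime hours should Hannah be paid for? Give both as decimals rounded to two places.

Tue: 10:40 AM–6:49 PM = 8 h 9 min; less 45 min break → 7 h 24 min
Wed: 8:56 AM–8:00 PM = 11 h 4 min; less 45 min break → 10 h 19 min
Thu: 5:28 AM–12:54 PM = 7 h 26 min; less 45 min break → 6 h 41 min
Fri: 10:47 AM–6:13 PM = 7 h 26 min; less 45 min break → 6 h 41 min
Sat: 11:27 AM–7:30 PM = 8 h 3 min; less 45 min break → 7 h 18 min
Sun: 6:04 AM–1:08 PM = 7 h 4 min; less 45 min break → 6 h 19 min
Total worked: 44 h 42 min = 44.70 h.
Threshold 37.5 h → overtime 7 h 12 min, regular 37 h 30 min.

Regular 37.50 hours, overtime 7.20 hours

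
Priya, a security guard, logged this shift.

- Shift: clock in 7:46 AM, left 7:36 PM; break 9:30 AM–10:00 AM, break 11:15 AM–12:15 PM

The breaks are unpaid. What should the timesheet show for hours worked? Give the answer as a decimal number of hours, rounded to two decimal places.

Shift: 7:46 AM–7:36 PM = 11 h 50 min; less 90 min break → 10 h 20 min

10.33 hours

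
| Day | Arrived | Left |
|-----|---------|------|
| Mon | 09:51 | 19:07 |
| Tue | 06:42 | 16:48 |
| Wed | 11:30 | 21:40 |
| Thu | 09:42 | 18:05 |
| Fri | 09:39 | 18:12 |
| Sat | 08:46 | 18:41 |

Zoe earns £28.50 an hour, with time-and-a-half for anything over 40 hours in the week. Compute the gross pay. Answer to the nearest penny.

Mon: 09:51–19:07 = 9 h 16 min
Tue: 06:42–16:48 = 10 h 6 min
Wed: 11:30–21:40 = 10 h 10 min
Thu: 09:42–18:05 = 8 h 23 min
Fri: 09:39–18:12 = 8 h 33 min
Sat: 08:46–18:41 = 9 h 55 min
Total worked: 56 h 23 min = 3383 min.
Regular 40 h 0 min = 2400 min at £28.50/h; overtime 16 h 23 min = 983 min at £42.75/h.
Pay = (2400 × £28.50 + 983 × £42.75) ÷ 60 = £1840.39.

£1840.39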